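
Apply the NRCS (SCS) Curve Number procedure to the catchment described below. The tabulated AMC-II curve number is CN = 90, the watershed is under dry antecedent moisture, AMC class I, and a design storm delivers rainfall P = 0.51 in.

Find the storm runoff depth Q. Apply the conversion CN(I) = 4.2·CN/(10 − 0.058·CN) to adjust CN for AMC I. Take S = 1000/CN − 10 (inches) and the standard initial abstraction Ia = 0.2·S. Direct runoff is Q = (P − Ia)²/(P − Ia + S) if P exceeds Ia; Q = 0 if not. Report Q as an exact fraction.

Q = 0 in ≈ 0.000 in

Adjust CN=90 to AMC I: 4.2·90/(10 − 0.058·90) → 378 ÷ (239/50) = 18900/239 ≈ 79.079
Max retention: S = 1000/(18900/239) − 10 = 500/189 in (≈ 2.646 in)
Initial abstraction Ia = S/5 = (500/189)/5 = 100/189 ≈ 0.529 in
P = 0.510 ≤ Ia = 0.529 in: entire storm abstracted, Q = 0.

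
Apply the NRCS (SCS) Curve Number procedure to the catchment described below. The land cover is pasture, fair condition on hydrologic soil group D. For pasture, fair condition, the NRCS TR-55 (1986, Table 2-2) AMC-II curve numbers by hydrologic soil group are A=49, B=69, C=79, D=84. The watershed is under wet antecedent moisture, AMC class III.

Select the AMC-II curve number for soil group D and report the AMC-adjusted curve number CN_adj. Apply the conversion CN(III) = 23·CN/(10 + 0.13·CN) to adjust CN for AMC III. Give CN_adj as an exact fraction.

NRCS table: pasture, fair condition, soil group D → CN(II) = 84
Adjust CN=84 to AMC III: 23·84/(10 + 0.13·84) → 1932 ÷ (523/25) = 48300/523 ≈ 92.352

CN_adj = 48300/523 ≈ 92.352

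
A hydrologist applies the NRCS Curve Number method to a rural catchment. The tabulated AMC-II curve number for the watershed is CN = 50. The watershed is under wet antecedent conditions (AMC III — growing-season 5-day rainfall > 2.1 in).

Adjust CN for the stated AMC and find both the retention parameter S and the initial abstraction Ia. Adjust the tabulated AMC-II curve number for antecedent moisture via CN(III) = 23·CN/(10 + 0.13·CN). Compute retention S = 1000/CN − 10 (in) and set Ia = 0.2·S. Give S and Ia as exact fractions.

CN(III) from CN(II)=50: (23·50)/(10 + 0.13·50) = 2300/33 ≈ 69.697
Retention S: 1000/CN − 10 with CN=69.697 → S = 100/23 ≈ 4.348 in
Initial abstraction Ia = S/5 = (100/23)/5 = 20/23 ≈ 0.870 in

S = 100/23 in ≈ 4.348 in; Ia = 20/23 in ≈ 0.870 in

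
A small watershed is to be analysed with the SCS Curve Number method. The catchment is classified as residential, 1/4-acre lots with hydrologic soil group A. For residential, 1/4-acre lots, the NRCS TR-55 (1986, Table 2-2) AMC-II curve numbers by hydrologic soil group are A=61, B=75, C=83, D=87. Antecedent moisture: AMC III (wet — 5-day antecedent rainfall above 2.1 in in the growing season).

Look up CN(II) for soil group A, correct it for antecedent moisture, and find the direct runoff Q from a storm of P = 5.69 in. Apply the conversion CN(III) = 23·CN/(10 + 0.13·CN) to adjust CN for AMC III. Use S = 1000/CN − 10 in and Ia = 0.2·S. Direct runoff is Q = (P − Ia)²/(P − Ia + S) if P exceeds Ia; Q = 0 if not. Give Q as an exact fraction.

NRCS table: residential, 1/4-acre lots, soil group A → CN(II) = 61
Wet (AMC III): CN(III) = 23·61/(10 + 0.13·61) = 1403/(1793/100) = 140300/1793 ≈ 78.249
Max retention: S = 1000/(140300/1793) − 10 = 3900/1403 in (≈ 2.780 in)
Ia = 0.2·(3900/1403) = 780/1403 in ≈ 0.556 in
Excess rainfall: 5.690 − 0.556 = 5.134 in; P > Ia so Q > 0
Runoff Q = (P−Ia)²/(P−Ia+S) = (5.134)²/(5.134+2.780) = 518842174249/155776072100 ≈ 3.331 in

Q = 518842174249/155776072100 in ≈ 3.331 in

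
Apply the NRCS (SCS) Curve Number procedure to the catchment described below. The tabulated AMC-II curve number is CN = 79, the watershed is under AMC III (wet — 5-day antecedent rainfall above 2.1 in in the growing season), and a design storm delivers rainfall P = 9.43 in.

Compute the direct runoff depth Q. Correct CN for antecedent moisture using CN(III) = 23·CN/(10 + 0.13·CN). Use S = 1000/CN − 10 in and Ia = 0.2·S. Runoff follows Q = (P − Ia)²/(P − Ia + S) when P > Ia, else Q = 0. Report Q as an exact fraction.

Adjust CN=79 to AMC III: 23·79/(10 + 0.13·79) → 1817 ÷ (2027/100) = 181700/2027 ≈ 89.640
S = 1000/(181700/2027) − 10 = 2100/1817 in ≈ 1.156 in
Initial abstraction Ia = S/5 = (2100/1817)/5 = 420/1817 ≈ 0.231 in
Excess rainfall: 9.430 − 0.231 = 9.199 in; P > Ia so Q > 0
Q = (1671431/181700)²/((1671431/181700) + 2100/1817) = (2793681587761/33014890000)/(1881431/181700) = 2793681587761/341856012700 in ≈ 8.172 in

Q = 2793681587761/341856012700 in ≈ 8.172 in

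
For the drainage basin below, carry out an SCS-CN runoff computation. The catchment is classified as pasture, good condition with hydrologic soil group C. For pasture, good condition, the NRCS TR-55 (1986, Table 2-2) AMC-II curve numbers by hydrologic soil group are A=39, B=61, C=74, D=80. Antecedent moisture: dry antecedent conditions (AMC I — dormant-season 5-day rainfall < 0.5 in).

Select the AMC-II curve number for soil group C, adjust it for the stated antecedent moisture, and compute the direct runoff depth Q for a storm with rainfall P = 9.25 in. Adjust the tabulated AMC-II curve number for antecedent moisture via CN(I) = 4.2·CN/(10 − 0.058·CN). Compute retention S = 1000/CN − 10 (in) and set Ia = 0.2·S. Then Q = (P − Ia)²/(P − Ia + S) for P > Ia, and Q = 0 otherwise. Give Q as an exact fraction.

Q = 554555401/153998292 in ≈ 3.601 in

NRCS table: pasture, good condition, soil group C → CN(II) = 74
CN(I) from CN(II)=74: (4.2·74)/(10 − 0.058·74) = 77700/1427 ≈ 54.450
Retention S: 1000/CN − 10 with CN=54.450 → S = 6500/777 ≈ 8.366 in
Ia = 0.2·(6500/777) = 1300/777 in ≈ 1.673 in
Since P=9.250 > Ia=1.673: effective rainfall P−Ia = 23549/3108 in
Q: (23549/3108)² ÷ (49549/3108) = 554555401/153998292 in (≈ 3.601 in)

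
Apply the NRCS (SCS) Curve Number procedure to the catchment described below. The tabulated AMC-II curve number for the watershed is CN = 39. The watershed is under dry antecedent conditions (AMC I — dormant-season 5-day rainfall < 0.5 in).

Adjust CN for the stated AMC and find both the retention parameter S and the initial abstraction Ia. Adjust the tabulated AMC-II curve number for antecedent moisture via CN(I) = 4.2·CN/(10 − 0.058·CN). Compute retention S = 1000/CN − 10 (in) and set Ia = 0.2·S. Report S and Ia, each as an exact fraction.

Dry (AMC I): CN(I) = 4.2·39/(10 − 0.058·39) = (819/5)/(3869/500) = 81900/3869 ≈ 21.168
Retention S: 1000/CN − 10 with CN=21.168 → S = 30500/819 ≈ 37.241 in
Initial abstraction Ia = S/5 = (30500/819)/5 = 6100/819 ≈ 7.448 in

S = 30500/819 in ≈ 37.241 in; Ia = 6100/819 in ≈ 7.448 in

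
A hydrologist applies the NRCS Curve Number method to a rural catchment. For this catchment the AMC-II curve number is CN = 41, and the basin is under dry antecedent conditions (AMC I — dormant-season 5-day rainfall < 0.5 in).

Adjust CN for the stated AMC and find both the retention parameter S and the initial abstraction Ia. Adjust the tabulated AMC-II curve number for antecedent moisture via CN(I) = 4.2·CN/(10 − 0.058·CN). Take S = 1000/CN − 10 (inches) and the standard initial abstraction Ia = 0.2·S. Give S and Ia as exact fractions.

S = 29500/861 in ≈ 34.262 in; Ia = 5900/861 in ≈ 6.852 in

CN(I) from CN(II)=41: (4.2·41)/(10 − 0.058·41) = 86100/3811 ≈ 22.592
Max retention: S = 1000/(86100/3811) − 10 = 29500/861 in (≈ 34.262 in)
Ia = 0.2S: 0.2·34.262 = 6.852 in (exactly 5900/861)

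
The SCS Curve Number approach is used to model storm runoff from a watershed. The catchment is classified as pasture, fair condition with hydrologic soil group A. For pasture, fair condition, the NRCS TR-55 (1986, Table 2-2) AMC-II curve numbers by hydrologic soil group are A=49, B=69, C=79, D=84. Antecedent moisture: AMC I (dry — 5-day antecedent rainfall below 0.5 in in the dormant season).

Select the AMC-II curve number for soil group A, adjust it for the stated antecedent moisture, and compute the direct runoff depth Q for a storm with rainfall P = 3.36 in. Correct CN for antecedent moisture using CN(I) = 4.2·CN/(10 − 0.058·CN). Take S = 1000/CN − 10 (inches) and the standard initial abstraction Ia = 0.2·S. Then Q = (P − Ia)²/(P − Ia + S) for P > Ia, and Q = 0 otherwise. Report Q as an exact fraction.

NRCS table: pasture, fair condition, soil group A → CN(II) = 49
CN(I) from CN(II)=49: (4.2·49)/(10 − 0.058·49) = 34300/1193 ≈ 28.751
Retention S: 1000/CN − 10 with CN=28.751 → S = 8500/343 ≈ 24.781 in
Ia = 0.2·(8500/343) = 1700/343 in ≈ 4.956 in
P = 3.360 ≤ Ia = 4.956 in: entire storm abstracted, Q = 0.

Q = 0 in ≈ 0.000 in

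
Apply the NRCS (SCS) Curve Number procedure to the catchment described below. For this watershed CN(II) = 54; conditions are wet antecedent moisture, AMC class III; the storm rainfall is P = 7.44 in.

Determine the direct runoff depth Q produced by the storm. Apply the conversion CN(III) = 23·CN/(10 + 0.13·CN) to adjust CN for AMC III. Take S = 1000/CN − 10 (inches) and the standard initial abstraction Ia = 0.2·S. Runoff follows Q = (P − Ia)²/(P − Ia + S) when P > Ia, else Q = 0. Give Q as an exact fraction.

Adjust CN=54 to AMC III: 23·54/(10 + 0.13·54) → 1242 ÷ (851/50) = 2700/37 ≈ 72.973
Retention S: 1000/CN − 10 with CN=72.973 → S = 100/27 ≈ 3.704 in
Ia = 0.2·(100/27) = 20/27 in ≈ 0.741 in
Excess rainfall: 7.440 − 0.741 = 6.699 in; P > Ia so Q > 0
Q: (4522/675)² ÷ (7022/675) = 10224242/2369925 in (≈ 4.314 in)

Q = 10224242/2369925 in ≈ 4.314 in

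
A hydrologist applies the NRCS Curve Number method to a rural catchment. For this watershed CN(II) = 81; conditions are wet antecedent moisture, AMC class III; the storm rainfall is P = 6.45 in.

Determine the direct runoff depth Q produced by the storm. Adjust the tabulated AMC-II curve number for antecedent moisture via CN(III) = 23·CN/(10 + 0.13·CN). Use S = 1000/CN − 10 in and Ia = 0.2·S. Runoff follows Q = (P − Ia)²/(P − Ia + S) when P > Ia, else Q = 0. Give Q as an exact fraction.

Q = 54161856529/10087288020 in ≈ 5.369 in

CN(III) from CN(II)=81: (23·81)/(10 + 0.13·81) = 186300/2053 ≈ 90.745
S = 1000/(186300/2053) − 10 = 1900/1863 in ≈ 1.020 in
Initial abstraction Ia = S/5 = (1900/1863)/5 = 380/1863 ≈ 0.204 in
Since P=6.450 > Ia=0.204: effective rainfall P−Ia = 232727/37260 in
Runoff Q = (P−Ia)²/(P−Ia+S) = (6.246)²/(6.246+1.020) = 54161856529/10087288020 ≈ 5.369 in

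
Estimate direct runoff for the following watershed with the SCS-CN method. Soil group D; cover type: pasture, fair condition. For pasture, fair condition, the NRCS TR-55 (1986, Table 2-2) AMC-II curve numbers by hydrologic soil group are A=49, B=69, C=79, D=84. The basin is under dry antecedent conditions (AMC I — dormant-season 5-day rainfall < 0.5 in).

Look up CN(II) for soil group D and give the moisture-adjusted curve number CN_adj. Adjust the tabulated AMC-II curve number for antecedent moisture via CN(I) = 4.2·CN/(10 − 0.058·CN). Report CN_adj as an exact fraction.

CN_adj = 44100/641 ≈ 68.799

NRCS table: pasture, fair condition, soil group D → CN(II) = 84
Dry (AMC I): CN(I) = 4.2·84/(10 − 0.058·84) = (1764/5)/(641/125) = 44100/641 ≈ 68.799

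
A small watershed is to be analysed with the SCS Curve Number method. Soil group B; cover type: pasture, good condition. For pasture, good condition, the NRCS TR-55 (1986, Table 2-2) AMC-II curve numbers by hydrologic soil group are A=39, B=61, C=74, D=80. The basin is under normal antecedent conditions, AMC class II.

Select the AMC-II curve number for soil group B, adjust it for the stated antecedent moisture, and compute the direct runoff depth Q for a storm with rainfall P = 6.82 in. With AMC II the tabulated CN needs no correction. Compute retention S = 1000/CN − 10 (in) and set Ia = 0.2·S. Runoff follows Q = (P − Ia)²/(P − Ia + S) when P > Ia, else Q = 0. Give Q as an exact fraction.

NRCS table: pasture, good condition, soil group B → CN(II) = 61
CN(II) = 61; AMC II needs no correction.
Max retention: S = 1000/61 − 10 = 390/61 in (≈ 6.393 in)
Initial abstraction Ia = S/5 = (390/61)/5 = 78/61 ≈ 1.279 in
Excess rainfall: 6.820 − 1.279 = 5.541 in; P > Ia so Q > 0
Q = (16901/3050)²/((16901/3050) + 390/61) = (285643801/9302500)/(36401/3050) = 285643801/111023050 in ≈ 2.573 in

Q = 285643801/111023050 in ≈ 2.573 in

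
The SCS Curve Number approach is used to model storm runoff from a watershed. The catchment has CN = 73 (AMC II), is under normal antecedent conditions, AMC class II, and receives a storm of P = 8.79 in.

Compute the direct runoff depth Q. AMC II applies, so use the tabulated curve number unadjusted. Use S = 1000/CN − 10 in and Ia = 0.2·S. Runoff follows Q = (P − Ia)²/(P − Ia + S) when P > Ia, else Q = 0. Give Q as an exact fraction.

Q = 1151186763/208699700 in ≈ 5.516 in

AMC II — tabulated CN = 73 applies directly.
Max retention: S = 1000/73 − 10 = 270/73 in (≈ 3.699 in)
Initial abstraction Ia = S/5 = (270/73)/5 = 54/73 ≈ 0.740 in
P − Ia = 8.790 − 0.740 = 58767/7300 ≈ 8.050 in (> 0, runoff occurs)
Runoff Q = (P−Ia)²/(P−Ia+S) = (8.050)²/(8.050+3.699) = 1151186763/208699700 ≈ 5.516 in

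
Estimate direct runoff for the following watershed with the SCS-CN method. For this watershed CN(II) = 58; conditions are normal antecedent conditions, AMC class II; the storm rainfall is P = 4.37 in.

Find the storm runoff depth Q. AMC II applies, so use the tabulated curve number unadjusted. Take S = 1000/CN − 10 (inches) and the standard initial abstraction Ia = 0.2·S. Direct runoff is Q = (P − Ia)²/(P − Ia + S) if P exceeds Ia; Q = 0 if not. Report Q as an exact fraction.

Q = 71791729/85471700 in ≈ 0.840 in

AMC II — tabulated CN = 58 applies directly.
Max retention: S = 1000/58 − 10 = 210/29 in (≈ 7.241 in)
Ia = 0.2·(210/29) = 42/29 in ≈ 1.448 in
P − Ia = 4.370 − 1.448 = 8473/2900 ≈ 2.922 in (> 0, runoff occurs)
Q = (8473/2900)²/((8473/2900) + 210/29) = (71791729/8410000)/(29473/2900) = 71791729/85471700 in ≈ 0.840 in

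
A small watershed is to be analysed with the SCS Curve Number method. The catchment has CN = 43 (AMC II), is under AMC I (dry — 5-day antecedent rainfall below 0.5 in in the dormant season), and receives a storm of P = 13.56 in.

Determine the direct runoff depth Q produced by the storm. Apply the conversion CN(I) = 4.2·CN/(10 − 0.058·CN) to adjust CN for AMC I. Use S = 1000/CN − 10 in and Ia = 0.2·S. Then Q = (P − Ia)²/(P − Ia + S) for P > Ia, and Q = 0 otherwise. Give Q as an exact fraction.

CN(I) from CN(II)=43: (4.2·43)/(10 − 0.058·43) = 30100/1251 ≈ 24.061
Max retention: S = 1000/(30100/1251) − 10 = 9500/301 in (≈ 31.561 in)
Ia = 0.2·(9500/301) = 1900/301 in ≈ 6.312 in
Excess rainfall: 13.560 − 6.312 = 7.248 in; P > Ia so Q > 0
Q: (54539/7525)² ÷ (292039/7525) = 2974502521/2197593475 in (≈ 1.354 in)

Q = 2974502521/2197593475 in ≈ 1.354 in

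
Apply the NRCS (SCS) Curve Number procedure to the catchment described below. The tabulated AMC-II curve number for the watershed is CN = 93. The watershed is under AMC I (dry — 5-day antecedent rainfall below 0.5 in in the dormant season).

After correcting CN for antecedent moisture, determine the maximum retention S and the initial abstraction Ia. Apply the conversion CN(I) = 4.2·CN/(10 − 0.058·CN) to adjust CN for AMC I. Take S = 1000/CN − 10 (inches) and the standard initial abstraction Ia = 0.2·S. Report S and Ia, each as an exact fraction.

CN(I) from CN(II)=93: (4.2·93)/(10 − 0.058·93) = 27900/329 ≈ 84.802
Max retention: S = 1000/(27900/329) − 10 = 500/279 in (≈ 1.792 in)
Ia = 0.2S: 0.2·1.792 = 0.358 in (exactly 100/279)

S = 500/279 in ≈ 1.792 in; Ia = 100/279 in ≈ 0.358 in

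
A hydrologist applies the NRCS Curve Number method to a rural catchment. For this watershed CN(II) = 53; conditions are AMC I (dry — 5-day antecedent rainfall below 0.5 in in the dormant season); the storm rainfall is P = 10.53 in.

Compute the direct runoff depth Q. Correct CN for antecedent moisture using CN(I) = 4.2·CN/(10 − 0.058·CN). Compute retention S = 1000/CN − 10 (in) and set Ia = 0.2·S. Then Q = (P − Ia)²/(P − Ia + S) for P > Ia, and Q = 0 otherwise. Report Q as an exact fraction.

Q = 492788556121/339686375700 in ≈ 1.451 in

Adjust CN=53 to AMC I: 4.2·53/(10 − 0.058·53) → (1113/5) ÷ (3463/500) = 111300/3463 ≈ 32.140
Max retention: S = 1000/(111300/3463) − 10 = 23500/1113 in (≈ 21.114 in)
Ia = 0.2·(23500/1113) = 4700/1113 in ≈ 4.223 in
Since P=10.530 > Ia=4.223: effective rainfall P−Ia = 701989/111300 in
Q = (701989/111300)²/((701989/111300) + 23500/1113) = (492788556121/12387690000)/(3051989/111300) = 492788556121/339686375700 in ≈ 1.451 in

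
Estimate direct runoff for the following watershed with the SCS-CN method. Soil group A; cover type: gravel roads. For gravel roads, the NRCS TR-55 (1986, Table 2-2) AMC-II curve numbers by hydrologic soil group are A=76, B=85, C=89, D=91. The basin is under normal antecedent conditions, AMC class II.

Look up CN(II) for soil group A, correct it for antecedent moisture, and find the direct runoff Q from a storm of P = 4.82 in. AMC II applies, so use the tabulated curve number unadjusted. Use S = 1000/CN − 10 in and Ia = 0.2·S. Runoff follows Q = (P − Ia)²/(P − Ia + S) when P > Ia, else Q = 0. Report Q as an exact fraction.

Q = 15832441/6630050 in ≈ 2.388 in

NRCS table: gravel roads, soil group A → CN(II) = 76
CN(II) = 76; AMC II needs no correction.
Retention S: 1000/CN − 10 with CN=76.000 → S = 60/19 ≈ 3.158 in
Ia = 0.2·(60/19) = 12/19 in ≈ 0.632 in
Excess rainfall: 4.820 − 0.632 = 4.188 in; P > Ia so Q > 0
Runoff Q = (P−Ia)²/(P−Ia+S) = (4.188)²/(4.188+3.158) = 15832441/6630050 ≈ 2.388 in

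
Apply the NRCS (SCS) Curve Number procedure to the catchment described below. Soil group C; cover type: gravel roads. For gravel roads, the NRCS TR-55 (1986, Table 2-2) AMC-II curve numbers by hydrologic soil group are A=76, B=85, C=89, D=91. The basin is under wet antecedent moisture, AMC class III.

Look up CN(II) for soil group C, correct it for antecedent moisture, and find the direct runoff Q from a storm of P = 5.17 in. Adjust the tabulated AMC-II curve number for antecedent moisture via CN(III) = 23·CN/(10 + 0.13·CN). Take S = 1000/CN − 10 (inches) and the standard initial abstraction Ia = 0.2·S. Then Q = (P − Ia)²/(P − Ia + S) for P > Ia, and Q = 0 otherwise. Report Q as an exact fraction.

Q = 97628692491/21331582300 in ≈ 4.577 in

NRCS table: gravel roads, soil group C → CN(II) = 89
CN(III) from CN(II)=89: (23·89)/(10 + 0.13·89) = 204700/2157 ≈ 94.900
Max retention: S = 1000/(204700/2157) − 10 = 1100/2047 in (≈ 0.537 in)
Ia = 0.2S: 0.2·0.537 = 0.107 in (exactly 220/2047)
Since P=5.170 > Ia=0.107: effective rainfall P−Ia = 1036299/204700 in
Q = (1036299/204700)²/((1036299/204700) + 1100/2047) = (1073915617401/41902090000)/(1146299/204700) = 97628692491/21331582300 in ≈ 4.577 in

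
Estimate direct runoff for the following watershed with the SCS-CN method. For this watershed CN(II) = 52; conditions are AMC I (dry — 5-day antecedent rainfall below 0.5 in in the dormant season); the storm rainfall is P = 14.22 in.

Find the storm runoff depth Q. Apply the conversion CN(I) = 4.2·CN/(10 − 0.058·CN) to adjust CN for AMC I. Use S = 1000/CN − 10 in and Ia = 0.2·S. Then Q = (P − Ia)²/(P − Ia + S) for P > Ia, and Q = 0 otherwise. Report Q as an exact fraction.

Q = 1998179401/658389550 in ≈ 3.035 in

Adjust CN=52 to AMC I: 4.2·52/(10 − 0.058·52) → (1092/5) ÷ (873/125) = 9100/291 ≈ 31.271
Retention S: 1000/CN − 10 with CN=31.271 → S = 2000/91 ≈ 21.978 in
Initial abstraction Ia = S/5 = (2000/91)/5 = 400/91 ≈ 4.396 in
P − Ia = 14.220 − 4.396 = 44701/4550 ≈ 9.824 in (> 0, runoff occurs)
Runoff Q = (P−Ia)²/(P−Ia+S) = (9.824)²/(9.824+21.978) = 1998179401/658389550 ≈ 3.035 in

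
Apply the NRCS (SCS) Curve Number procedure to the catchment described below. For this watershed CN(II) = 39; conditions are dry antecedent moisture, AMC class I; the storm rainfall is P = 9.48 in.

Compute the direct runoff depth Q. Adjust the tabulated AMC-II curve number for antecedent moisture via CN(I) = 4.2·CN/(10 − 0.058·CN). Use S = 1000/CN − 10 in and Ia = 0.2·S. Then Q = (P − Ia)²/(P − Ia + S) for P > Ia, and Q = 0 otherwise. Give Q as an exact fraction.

Adjust CN=39 to AMC I: 4.2·39/(10 − 0.058·39) → (819/5) ÷ (3869/500) = 81900/3869 ≈ 21.168
Max retention: S = 1000/(81900/3869) − 10 = 30500/819 in (≈ 37.241 in)
Initial abstraction Ia = S/5 = (30500/819)/5 = 6100/819 ≈ 7.448 in
P − Ia = 9.480 − 7.448 = 41603/20475 ≈ 2.032 in (> 0, runoff occurs)
Q: (41603/20475)² ÷ (804103/20475) = 1730809609/16464008925 in (≈ 0.105 in)

Q = 1730809609/16464008925 in ≈ 0.105 in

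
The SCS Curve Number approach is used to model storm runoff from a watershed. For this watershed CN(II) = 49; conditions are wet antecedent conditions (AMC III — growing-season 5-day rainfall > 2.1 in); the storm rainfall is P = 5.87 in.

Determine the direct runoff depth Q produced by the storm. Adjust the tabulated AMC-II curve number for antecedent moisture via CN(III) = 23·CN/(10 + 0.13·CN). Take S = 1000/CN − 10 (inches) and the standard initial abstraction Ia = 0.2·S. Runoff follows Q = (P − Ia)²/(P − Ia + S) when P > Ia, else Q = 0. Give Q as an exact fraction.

Q = 313095083401/120538172300 in ≈ 2.597 in

CN(III) from CN(II)=49: (23·49)/(10 + 0.13·49) = 112700/1637 ≈ 68.845
Retention S: 1000/CN − 10 with CN=68.845 → S = 5100/1127 ≈ 4.525 in
Ia = 0.2·(5100/1127) = 1020/1127 in ≈ 0.905 in
P − Ia = 5.870 − 0.905 = 559549/112700 ≈ 4.965 in (> 0, runoff occurs)
Q = (559549/112700)²/((559549/112700) + 5100/1127) = (313095083401/12701290000)/(1069549/112700) = 313095083401/120538172300 in ≈ 2.597 in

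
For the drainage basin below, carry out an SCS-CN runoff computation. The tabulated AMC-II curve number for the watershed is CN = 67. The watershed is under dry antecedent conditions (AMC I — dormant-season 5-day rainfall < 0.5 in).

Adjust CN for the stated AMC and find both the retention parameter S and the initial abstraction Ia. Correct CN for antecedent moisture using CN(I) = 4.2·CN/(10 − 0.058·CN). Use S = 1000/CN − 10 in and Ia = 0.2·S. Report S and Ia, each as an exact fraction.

S = 5500/469 in ≈ 11.727 in; Ia = 1100/469 in ≈ 2.345 in

Adjust CN=67 to AMC I: 4.2·67/(10 − 0.058·67) → (1407/5) ÷ (3057/500) = 46900/1019 ≈ 46.026
S = 1000/(46900/1019) − 10 = 5500/469 in ≈ 11.727 in
Ia = 0.2S: 0.2·11.727 = 2.345 in (exactly 1100/469)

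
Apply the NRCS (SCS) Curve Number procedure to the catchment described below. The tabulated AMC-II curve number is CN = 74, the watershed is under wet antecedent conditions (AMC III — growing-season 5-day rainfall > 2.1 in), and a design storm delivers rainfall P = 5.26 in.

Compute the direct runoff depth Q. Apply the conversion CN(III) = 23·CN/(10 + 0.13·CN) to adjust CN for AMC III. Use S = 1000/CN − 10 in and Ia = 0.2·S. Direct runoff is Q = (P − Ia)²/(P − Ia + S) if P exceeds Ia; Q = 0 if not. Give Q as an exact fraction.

Q = 44442120969/11735843150 in ≈ 3.787 in

CN(III) from CN(II)=74: (23·74)/(10 + 0.13·74) = 85100/981 ≈ 86.748
Retention S: 1000/CN − 10 with CN=86.748 → S = 1300/851 ≈ 1.528 in
Ia = 0.2·(1300/851) = 260/851 in ≈ 0.306 in
Excess rainfall: 5.260 − 0.306 = 4.954 in; P > Ia so Q > 0
Q: (210813/42550)² ÷ (275813/42550) = 44442120969/11735843150 in (≈ 3.787 in)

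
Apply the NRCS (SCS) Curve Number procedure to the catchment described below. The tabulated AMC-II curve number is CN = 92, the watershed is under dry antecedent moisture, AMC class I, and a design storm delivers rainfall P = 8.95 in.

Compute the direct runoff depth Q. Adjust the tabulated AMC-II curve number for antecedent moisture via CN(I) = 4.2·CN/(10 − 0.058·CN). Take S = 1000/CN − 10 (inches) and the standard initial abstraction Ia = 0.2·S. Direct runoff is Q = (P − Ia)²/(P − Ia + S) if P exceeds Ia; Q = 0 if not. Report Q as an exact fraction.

Dry (AMC I): CN(I) = 4.2·92/(10 − 0.058·92) = (1932/5)/(583/125) = 48300/583 ≈ 82.847
Retention S: 1000/CN − 10 with CN=82.847 → S = 1000/483 ≈ 2.070 in
Ia = 0.2·(1000/483) = 200/483 in ≈ 0.414 in
Excess rainfall: 8.950 − 0.414 = 8.536 in; P > Ia so Q > 0
Q = (82457/9660)²/((82457/9660) + 1000/483) = (6799156849/93315600)/(102457/9660) = 6799156849/989734620 in ≈ 6.870 in

Q = 6799156849/989734620 in ≈ 6.870 in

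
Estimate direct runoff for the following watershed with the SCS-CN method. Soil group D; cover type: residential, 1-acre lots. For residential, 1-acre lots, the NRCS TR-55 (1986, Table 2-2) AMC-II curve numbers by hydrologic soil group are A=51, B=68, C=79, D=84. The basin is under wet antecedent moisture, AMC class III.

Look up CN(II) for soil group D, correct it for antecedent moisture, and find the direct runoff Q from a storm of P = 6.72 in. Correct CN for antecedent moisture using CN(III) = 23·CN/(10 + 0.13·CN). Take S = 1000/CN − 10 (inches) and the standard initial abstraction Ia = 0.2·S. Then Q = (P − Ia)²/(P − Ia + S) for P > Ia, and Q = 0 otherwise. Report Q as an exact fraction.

NRCS table: residential, 1-acre lots, soil group D → CN(II) = 84
Adjust CN=84 to AMC III: 23·84/(10 + 0.13·84) → 1932 ÷ (523/25) = 48300/523 ≈ 92.352
S = 1000/(48300/523) − 10 = 400/483 in ≈ 0.828 in
Ia = 0.2·(400/483) = 80/483 in ≈ 0.166 in
Since P=6.720 > Ia=0.166: effective rainfall P−Ia = 79144/12075 in
Q = (79144/12075)²/((79144/12075) + 400/483) = (6263772736/145805625)/(89144/12075) = 782971592/134551725 in ≈ 5.819 in

Q = 782971592/134551725 in ≈ 5.819 in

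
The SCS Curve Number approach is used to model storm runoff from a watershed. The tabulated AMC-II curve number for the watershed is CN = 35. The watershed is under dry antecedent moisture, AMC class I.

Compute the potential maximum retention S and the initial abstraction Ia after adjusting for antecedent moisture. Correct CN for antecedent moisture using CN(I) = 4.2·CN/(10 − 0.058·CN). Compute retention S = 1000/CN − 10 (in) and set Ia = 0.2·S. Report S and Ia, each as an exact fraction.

CN(I) from CN(II)=35: (4.2·35)/(10 − 0.058·35) = 14700/797 ≈ 18.444
Max retention: S = 1000/(14700/797) − 10 = 6500/147 in (≈ 44.218 in)
Initial abstraction Ia = S/5 = (6500/147)/5 = 1300/147 ≈ 8.844 in

S = 6500/147 in ≈ 44.218 in; Ia = 1300/147 in ≈ 8.844 in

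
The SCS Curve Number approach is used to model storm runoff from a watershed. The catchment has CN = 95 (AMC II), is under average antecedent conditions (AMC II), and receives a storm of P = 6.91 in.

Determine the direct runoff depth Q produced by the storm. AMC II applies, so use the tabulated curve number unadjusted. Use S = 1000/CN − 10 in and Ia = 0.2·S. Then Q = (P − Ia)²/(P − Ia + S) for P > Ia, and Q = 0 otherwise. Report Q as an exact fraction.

Q = 167159041/26465100 in ≈ 6.316 in

Average conditions: CN = 95 (no AMC adjustment).
Max retention: S = 1000/95 − 10 = 10/19 in (≈ 0.526 in)
Initial abstraction Ia = S/5 = (10/19)/5 = 2/19 ≈ 0.105 in
Since P=6.910 > Ia=0.105: effective rainfall P−Ia = 12929/1900 in
Q = (12929/1900)²/((12929/1900) + 10/19) = (167159041/3610000)/(13929/1900) = 167159041/26465100 in ≈ 6.316 in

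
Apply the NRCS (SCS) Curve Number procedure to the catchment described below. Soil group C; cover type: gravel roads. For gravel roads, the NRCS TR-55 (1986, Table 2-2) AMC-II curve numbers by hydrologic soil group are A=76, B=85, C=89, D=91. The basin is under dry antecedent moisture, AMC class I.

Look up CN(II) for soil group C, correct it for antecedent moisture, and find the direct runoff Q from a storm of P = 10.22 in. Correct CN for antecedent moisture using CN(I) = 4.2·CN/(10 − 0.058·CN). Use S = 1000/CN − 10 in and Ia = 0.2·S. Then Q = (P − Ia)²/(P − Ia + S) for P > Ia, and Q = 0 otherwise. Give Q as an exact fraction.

NRCS table: gravel roads, soil group C → CN(II) = 89
CN(I) from CN(II)=89: (4.2·89)/(10 − 0.058·89) = 186900/2419 ≈ 77.263
Retention S: 1000/CN − 10 with CN=77.263 → S = 5500/1869 ≈ 2.943 in
Ia = 0.2·(5500/1869) = 1100/1869 in ≈ 0.589 in
P − Ia = 10.220 − 0.589 = 900059/93450 ≈ 9.631 in (> 0, runoff occurs)
Q: (900059/93450)² ÷ (1175059/93450) = 810106203481/109809263550 in (≈ 7.377 in)

Q = 810106203481/109809263550 in ≈ 7.377 in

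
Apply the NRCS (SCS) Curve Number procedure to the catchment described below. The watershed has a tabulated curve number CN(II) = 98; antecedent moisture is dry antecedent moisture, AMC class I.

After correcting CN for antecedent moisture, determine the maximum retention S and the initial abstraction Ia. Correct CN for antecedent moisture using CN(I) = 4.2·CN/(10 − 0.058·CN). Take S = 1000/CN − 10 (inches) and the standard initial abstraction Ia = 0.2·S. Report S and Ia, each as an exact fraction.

S = 500/1029 in ≈ 0.486 in; Ia = 100/1029 in ≈ 0.097 in

Dry (AMC I): CN(I) = 4.2·98/(10 − 0.058·98) = (2058/5)/(1079/250) = 102900/1079 ≈ 95.366
S = 1000/(102900/1079) − 10 = 500/1029 in ≈ 0.486 in
Initial abstraction Ia = S/5 = (500/1029)/5 = 100/1029 ≈ 0.097 in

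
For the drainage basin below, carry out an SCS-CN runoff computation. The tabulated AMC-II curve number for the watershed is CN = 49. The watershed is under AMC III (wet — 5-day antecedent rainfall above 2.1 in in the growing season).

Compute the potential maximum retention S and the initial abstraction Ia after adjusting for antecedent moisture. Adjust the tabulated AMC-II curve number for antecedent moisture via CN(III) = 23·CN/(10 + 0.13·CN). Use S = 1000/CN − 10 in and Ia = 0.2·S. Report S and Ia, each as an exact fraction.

S = 5100/1127 in ≈ 4.525 in; Ia = 1020/1127 in ≈ 0.905 in

Wet (AMC III): CN(III) = 23·49/(10 + 0.13·49) = 1127/(1637/100) = 112700/1637 ≈ 68.845
Retention S: 1000/CN − 10 with CN=68.845 → S = 5100/1127 ≈ 4.525 in
Ia = 0.2·(5100/1127) = 1020/1127 in ≈ 0.905 in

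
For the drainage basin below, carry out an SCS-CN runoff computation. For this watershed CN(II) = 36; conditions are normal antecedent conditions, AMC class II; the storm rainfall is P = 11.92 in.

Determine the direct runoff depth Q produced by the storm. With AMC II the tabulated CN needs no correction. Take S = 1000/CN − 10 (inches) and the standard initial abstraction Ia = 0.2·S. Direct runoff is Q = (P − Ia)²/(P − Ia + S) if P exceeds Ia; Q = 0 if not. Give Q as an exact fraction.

Q = 1770962/661725 in ≈ 2.676 in

CN(II) = 36; AMC II needs no correction.
Max retention: S = 1000/36 − 10 = 160/9 in (≈ 17.778 in)
Ia = 0.2S: 0.2·17.778 = 3.556 in (exactly 32/9)
Since P=11.920 > Ia=3.556: effective rainfall P−Ia = 1882/225 in
Q: (1882/225)² ÷ (5882/225) = 1770962/661725 in (≈ 2.676 in)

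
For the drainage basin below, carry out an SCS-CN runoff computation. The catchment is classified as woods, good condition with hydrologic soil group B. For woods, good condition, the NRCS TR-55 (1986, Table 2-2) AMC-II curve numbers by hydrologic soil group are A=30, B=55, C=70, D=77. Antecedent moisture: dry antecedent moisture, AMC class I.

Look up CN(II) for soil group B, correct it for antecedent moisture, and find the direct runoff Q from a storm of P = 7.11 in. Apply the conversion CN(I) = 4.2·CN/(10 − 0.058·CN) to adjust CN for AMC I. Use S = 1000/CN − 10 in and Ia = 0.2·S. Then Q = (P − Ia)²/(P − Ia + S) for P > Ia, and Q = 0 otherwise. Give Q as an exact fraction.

NRCS table: woods, good condition, soil group B → CN(II) = 55
Dry (AMC I): CN(I) = 4.2·55/(10 − 0.058·55) = 231/(681/100) = 7700/227 ≈ 33.921
Retention S: 1000/CN − 10 with CN=33.921 → S = 1500/77 ≈ 19.481 in
Ia = 0.2S: 0.2·19.481 = 3.896 in (exactly 300/77)
P − Ia = 7.110 − 3.896 = 24747/7700 ≈ 3.214 in (> 0, runoff occurs)
Q: (24747/7700)² ÷ (174747/7700) = 204138003/448517300 in (≈ 0.455 in)

Q = 204138003/448517300 in ≈ 0.455 in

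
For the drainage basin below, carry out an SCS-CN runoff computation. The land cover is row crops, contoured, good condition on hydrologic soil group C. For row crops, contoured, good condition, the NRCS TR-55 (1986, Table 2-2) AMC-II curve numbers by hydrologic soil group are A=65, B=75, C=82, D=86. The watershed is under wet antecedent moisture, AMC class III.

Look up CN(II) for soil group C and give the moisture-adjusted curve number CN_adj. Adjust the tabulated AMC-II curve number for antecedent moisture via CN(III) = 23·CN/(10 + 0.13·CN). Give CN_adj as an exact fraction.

NRCS table: row crops, contoured, good condition, soil group C → CN(II) = 82
CN(III) from CN(II)=82: (23·82)/(10 + 0.13·82) = 94300/1033 ≈ 91.288

CN_adj = 94300/1033 ≈ 91.288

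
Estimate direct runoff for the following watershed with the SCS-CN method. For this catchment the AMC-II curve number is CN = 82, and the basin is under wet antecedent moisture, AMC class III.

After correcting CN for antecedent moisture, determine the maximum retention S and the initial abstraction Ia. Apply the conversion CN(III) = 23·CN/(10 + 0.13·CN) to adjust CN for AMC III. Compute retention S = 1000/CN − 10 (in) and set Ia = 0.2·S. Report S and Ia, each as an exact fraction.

S = 900/943 in ≈ 0.954 in; Ia = 180/943 in ≈ 0.191 in

CN(III) from CN(II)=82: (23·82)/(10 + 0.13·82) = 94300/1033 ≈ 91.288
S = 1000/(94300/1033) − 10 = 900/943 in ≈ 0.954 in
Initial abstraction Ia = S/5 = (900/943)/5 = 180/943 ≈ 0.191 in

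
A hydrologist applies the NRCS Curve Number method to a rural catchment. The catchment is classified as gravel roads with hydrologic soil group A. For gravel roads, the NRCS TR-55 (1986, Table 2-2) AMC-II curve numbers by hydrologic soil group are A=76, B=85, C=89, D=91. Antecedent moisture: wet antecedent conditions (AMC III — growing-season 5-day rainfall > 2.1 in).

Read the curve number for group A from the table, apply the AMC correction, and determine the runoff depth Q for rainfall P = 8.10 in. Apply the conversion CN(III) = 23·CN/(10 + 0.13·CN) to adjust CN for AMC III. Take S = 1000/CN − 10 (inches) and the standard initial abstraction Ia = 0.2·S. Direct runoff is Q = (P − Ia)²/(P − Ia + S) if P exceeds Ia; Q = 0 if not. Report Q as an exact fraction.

NRCS table: gravel roads, soil group A → CN(II) = 76
Wet (AMC III): CN(III) = 23·76/(10 + 0.13·76) = 1748/(497/25) = 43700/497 ≈ 87.928
S = 1000/(43700/497) − 10 = 600/437 in ≈ 1.373 in
Ia = 0.2·(600/437) = 120/437 in ≈ 0.275 in
Since P=8.100 > Ia=0.275: effective rainfall P−Ia = 34197/4370 in
Runoff Q = (P−Ia)²/(P−Ia+S) = (7.825)²/(7.825+1.373) = 389811603/58553630 ≈ 6.657 in

Q = 389811603/58553630 in ≈ 6.657 in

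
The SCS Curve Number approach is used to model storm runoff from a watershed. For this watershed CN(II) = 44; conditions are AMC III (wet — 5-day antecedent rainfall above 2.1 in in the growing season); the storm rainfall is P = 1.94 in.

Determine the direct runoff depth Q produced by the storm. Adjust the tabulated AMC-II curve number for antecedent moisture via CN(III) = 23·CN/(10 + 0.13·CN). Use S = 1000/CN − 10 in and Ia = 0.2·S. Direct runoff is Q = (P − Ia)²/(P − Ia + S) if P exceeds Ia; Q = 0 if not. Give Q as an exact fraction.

Wet (AMC III): CN(III) = 23·44/(10 + 0.13·44) = 1012/(393/25) = 25300/393 ≈ 64.377
S = 1000/(25300/393) − 10 = 1400/253 in ≈ 5.534 in
Initial abstraction Ia = S/5 = (1400/253)/5 = 280/253 ≈ 1.107 in
Excess rainfall: 1.940 − 1.107 = 0.833 in; P > Ia so Q > 0
Q = (10541/12650)²/((10541/12650) + 1400/253) = (111112681/160022500)/(80541/12650) = 111112681/1018843650 in ≈ 0.109 in

Q = 111112681/1018843650 in ≈ 0.109 in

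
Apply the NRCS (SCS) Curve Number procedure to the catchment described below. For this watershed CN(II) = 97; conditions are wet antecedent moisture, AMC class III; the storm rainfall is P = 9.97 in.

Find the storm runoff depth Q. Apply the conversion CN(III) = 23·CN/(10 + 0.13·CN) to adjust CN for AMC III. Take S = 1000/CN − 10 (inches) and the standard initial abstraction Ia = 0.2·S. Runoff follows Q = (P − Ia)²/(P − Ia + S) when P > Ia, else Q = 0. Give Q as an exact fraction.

CN(III) from CN(II)=97: (23·97)/(10 + 0.13·97) = 223100/2261 ≈ 98.673
Retention S: 1000/CN − 10 with CN=98.673 → S = 300/2231 ≈ 0.134 in
Initial abstraction Ia = S/5 = (300/2231)/5 = 60/2231 ≈ 0.027 in
Excess rainfall: 9.970 − 0.027 = 9.943 in; P > Ia so Q > 0
Q: (2218307/223100)² ÷ (2248307/223100) = 4920885946249/501597291700 in (≈ 9.810 in)

Q = 4920885946249/501597291700 in ≈ 9.810 in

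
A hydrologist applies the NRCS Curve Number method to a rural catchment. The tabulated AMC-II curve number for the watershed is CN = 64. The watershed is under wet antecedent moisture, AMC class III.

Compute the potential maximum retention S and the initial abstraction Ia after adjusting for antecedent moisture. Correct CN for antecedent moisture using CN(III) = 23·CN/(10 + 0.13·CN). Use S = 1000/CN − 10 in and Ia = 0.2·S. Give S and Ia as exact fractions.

Adjust CN=64 to AMC III: 23·64/(10 + 0.13·64) → 1472 ÷ (458/25) = 18400/229 ≈ 80.349
Retention S: 1000/CN − 10 with CN=80.349 → S = 225/92 ≈ 2.446 in
Ia = 0.2S: 0.2·2.446 = 0.489 in (exactly 45/92)

S = 225/92 in ≈ 2.446 in; Ia = 45/92 in ≈ 0.489 in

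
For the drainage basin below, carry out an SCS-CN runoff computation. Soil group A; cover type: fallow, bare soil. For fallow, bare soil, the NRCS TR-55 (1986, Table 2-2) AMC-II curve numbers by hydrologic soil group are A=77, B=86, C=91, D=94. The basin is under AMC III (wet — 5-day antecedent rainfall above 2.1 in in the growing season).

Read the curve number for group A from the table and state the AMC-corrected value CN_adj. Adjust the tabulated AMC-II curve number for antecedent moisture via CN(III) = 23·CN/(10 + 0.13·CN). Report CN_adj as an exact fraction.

CN_adj = 7700/87 ≈ 88.506

NRCS table: fallow, bare soil, soil group A → CN(II) = 77
Wet (AMC III): CN(III) = 23·77/(10 + 0.13·77) = 1771/(2001/100) = 7700/87 ≈ 88.506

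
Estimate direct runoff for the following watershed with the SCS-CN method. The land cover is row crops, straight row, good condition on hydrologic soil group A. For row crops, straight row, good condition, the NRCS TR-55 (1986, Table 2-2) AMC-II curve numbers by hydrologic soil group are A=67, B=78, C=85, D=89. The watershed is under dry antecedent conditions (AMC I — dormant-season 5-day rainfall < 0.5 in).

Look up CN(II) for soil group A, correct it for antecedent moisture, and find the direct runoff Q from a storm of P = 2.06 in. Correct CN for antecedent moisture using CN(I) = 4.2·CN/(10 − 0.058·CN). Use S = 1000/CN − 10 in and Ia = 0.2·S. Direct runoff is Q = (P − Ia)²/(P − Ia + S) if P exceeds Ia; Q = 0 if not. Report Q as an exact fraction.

NRCS table: row crops, straight row, good condition, soil group A → CN(II) = 67
CN(I) from CN(II)=67: (4.2·67)/(10 − 0.058·67) = 46900/1019 ≈ 46.026
Max retention: S = 1000/(46900/1019) − 10 = 5500/469 in (≈ 11.727 in)
Ia = 0.2S: 0.2·11.727 = 2.345 in (exactly 1100/469)
P = 2.060 ≤ Ia = 2.345 in: entire storm abstracted, Q = 0.

Q = 0 in ≈ 0.000 in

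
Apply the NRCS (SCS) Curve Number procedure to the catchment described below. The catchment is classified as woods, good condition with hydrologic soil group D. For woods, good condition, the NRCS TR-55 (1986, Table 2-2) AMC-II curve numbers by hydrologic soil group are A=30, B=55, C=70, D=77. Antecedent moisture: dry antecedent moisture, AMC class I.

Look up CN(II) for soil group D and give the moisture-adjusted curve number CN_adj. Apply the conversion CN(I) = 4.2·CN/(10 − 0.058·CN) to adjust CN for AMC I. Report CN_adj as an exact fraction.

NRCS table: woods, good condition, soil group D → CN(II) = 77
CN(I) from CN(II)=77: (4.2·77)/(10 − 0.058·77) = 161700/2767 ≈ 58.439

CN_adj = 161700/2767 ≈ 58.439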